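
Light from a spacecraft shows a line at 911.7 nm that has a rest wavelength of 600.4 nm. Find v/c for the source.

0.395c

λ'/λ₀ = 1.5185 > 1 (redshift), so the source is receding.
λ'/λ₀ = √((1 + β)/(1 − β)) for a receding source ⇒ β = (r² − 1)/(r² + 1) with r = λ'/λ₀.
β = (2.3058 − 1)/(2.3058 + 1) ≈ 0.395.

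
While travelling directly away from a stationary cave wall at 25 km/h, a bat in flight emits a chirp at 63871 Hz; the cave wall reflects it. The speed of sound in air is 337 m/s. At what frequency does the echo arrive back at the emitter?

61292 Hz

25 km/h = 6.944 m/s.
The cave wall receives the sound from a moving source: f₁ = f₀ · v/(v + v_e) = 63871 × 337/343.94 ≈ 62581 Hz.
On the return leg the bat in flight is a moving observer: f₂ = f₁ · (v − v_e)/v = 62581 × 330.06/337 ≈ 61292 Hz.
Equivalently f₂ = f₀ · (v − v_e)/(v + v_e).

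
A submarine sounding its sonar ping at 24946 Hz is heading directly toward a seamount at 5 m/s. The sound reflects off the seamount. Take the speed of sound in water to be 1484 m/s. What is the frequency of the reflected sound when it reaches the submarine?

The seamount receives the sound from a moving source: f₁ = f₀ · v/(v − v_e) = 24946 × 1484/1479 ≈ 25030 Hz.
On the return leg the submarine is a moving observer: f₂ = f₁ · (v + v_e)/v = 25030 × 1489/1484 ≈ 25115 Hz.

25115 Hz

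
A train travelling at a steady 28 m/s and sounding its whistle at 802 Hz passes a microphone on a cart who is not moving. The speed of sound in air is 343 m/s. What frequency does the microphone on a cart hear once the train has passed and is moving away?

Receding: f₂ = f · v/(v + v_s) = 802 × 343/371 ≈ 741 Hz.

741 Hz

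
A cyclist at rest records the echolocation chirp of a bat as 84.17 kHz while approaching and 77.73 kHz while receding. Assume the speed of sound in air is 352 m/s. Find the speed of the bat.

14.0 m/s

f₁/f₂ = (v + v_s)/(v − v_s), so v_s = v · (f₁ − f₂)/(f₁ + f₂).
v_s = 352 × (84.17 − 77.73)/(84.17 + 77.73) = 352 × 6.44/161.90 ≈ 14.0 m/s.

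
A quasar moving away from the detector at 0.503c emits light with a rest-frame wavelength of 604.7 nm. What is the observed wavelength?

Relativistic Doppler for wavelength: λ' = λ₀ · √((1 + β)/(1 − β)).
λ' = 604.7 × √(1.5030/0.4970) = 604.7 × 1.73901 ≈ 1051.6 nm.

1051.6 nm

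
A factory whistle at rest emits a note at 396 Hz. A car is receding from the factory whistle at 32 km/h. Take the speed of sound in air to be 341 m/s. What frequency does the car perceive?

386 Hz

32 km/h = 8.889 m/s.
Only the observer moves, away from the source, so f' = f · (v − v_o)/v.
f' = 396 × (341 − 8.889)/341 = 396 × 332.11/341 ≈ 386 Hz.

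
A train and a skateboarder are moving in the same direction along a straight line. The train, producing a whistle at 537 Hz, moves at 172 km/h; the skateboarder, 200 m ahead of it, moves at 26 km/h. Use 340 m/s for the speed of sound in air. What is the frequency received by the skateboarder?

612 Hz

172 km/h = 47.78 m/s; 26 km/h = 7.222 m/s.
The skateboarder is ahead, so the train is moving toward it while the skateboarder is moving away from the train.
Both move, so f' = f · (v − v_o)/(v − v_s).
f' = 537 × (340 − 7.222)/(340 − 47.78) = 537 × 332.78/292.22 ≈ 612 Hz.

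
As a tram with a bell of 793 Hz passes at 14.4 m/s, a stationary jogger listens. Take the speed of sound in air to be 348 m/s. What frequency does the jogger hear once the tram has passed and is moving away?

761 Hz

Receding: f₂ = f · v/(v + v_s) = 793 × 348/362.4 ≈ 761 Hz.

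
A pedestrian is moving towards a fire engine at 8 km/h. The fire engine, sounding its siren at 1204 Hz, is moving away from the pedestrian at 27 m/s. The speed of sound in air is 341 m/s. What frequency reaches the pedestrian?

1123 Hz

8 km/h = 2.222 m/s.
With source receding and observer approaching, f' = f · (v + v_o)/(v + v_s).
f' = 1204 × (341 + 2.222)/(341 + 27) = 1204 × 343.22/368 ≈ 1123 Hz.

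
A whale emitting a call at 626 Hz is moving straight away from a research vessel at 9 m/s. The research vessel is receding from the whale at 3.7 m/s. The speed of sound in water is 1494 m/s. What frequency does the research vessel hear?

General Doppler shift: f' = f · (v − v_o)/(v + v_s).
f' = 626 × (1494 − 3.7)/(1494 + 9) = 626 × 1490.3/1503 ≈ 621 Hz.

621 Hz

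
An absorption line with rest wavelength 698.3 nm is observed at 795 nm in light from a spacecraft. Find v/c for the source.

0.129c

λ'/λ₀ = 1.1385 > 1 (redshift), so the source is receding.
λ'/λ₀ = √((1 + β)/(1 − β)) for a receding source ⇒ β = (r² − 1)/(r² + 1) with r = λ'/λ₀.
β = (1.2961 − 1)/(1.2961 + 1) ≈ 0.129.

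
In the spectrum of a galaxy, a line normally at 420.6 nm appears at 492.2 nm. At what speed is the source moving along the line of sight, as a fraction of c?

0.156c

λ'/λ₀ = 1.1702 > 1 (redshift), so the source is receding.
λ'/λ₀ = √((1 + β)/(1 − β)) for a receding source ⇒ β = (r² − 1)/(r² + 1) with r = λ'/λ₀.
β = (1.3694 − 1)/(1.3694 + 1) ≈ 0.156.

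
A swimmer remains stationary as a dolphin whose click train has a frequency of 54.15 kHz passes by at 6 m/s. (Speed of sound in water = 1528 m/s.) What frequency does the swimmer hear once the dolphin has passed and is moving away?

53.9 kHz

Receding: f₂ = f · v/(v + v_s) = 54.15 × 1528/1534 ≈ 53.9 kHz.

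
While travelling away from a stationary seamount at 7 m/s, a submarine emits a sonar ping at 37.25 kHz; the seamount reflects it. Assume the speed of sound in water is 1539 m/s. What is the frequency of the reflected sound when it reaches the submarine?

The seamount receives the sound from a moving source: f₁ = f₀ · v/(v + v_e) = 37.25 × 1539/1546 ≈ 37.1 kHz.
On the return leg the submarine is a moving observer: f₂ = f₁ · (v − v_e)/v = 37.1 × 1532/1539 ≈ 36.9 kHz.

36.9 kHz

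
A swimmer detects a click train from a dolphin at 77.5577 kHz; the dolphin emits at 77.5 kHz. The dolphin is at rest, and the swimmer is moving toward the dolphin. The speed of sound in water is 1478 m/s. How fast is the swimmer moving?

f' = f · (v + v_o)/v ⇒ v_o = v · |f'/f − 1|.
v_o = 1478 × |77.5577/77.5 − 1| = 1478 × 0.0007445 ≈ 1.10 m/s.

1.10 m/s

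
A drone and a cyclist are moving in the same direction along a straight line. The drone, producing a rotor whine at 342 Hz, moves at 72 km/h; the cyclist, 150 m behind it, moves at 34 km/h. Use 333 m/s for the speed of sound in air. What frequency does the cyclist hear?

72 km/h = 20 m/s; 34 km/h = 9.444 m/s.
The cyclist is behind, so the drone is moving away from it while the cyclist is moving toward the drone.
Both move, so f' = f · (v + v_o)/(v + v_s).
f' = 342 × (333 + 9.444)/(333 + 20) = 342 × 342.44/353 ≈ 332 Hz.

332 Hz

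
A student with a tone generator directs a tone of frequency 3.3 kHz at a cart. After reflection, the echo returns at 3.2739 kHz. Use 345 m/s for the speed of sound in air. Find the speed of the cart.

Double Doppler shift off a moving reflector: f₂ = f₀ · (v + u)/(v − u) (u > 0 toward emitter).
Rearranging, u = v · (f₂ − f₀)/(f₂ + f₀) = 345 × -0.0261/6.5739 ≈ -1.37 m/s.
So the cart is moving at 1.37 m/s away from the emitter.

1.37 m/s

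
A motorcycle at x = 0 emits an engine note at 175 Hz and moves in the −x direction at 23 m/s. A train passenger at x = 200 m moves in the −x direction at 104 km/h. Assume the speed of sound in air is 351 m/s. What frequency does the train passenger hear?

178 Hz

104 km/h = 28.89 m/s.
The observer lies on the +x side, so the source is heading away from the observer and the observer is heading toward the source.
With source receding and observer approaching, f' = f · (v + v_o)/(v + v_s).
f' = 175 × (351 + 28.89)/(351 + 23) = 175 × 379.89/374 ≈ 178 Hz.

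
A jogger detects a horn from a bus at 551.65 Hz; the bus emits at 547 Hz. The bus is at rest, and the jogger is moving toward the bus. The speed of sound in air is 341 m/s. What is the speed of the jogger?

2.90 m/s

f' = f · (v + v_o)/v ⇒ v_o = v · |f'/f − 1|.
v_o = 341 × |551.65/547 − 1| = 341 × 0.008501 ≈ 2.90 m/s.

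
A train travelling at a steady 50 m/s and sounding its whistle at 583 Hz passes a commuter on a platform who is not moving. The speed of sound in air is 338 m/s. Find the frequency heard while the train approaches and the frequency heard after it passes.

684 Hz approaching; 508 Hz receding

Approaching: f₁ = f · v/(v − v_s) = 583 × 338/288 ≈ 684 Hz.
Receding: f₂ = f · v/(v + v_s) = 583 × 338/388 ≈ 508 Hz.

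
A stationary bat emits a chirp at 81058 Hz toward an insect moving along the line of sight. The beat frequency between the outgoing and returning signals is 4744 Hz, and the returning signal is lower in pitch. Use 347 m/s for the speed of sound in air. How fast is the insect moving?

Double Doppler shift off a moving reflector: f₂ = f₀ · (v + u)/(v − u) (u > 0 toward emitter).
Returning signal is lower, so f₂ = f₀ − Δf = 81058 − 4744 = 76314 Hz.
Rearranging, u = v · (f₂ − f₀)/(f₂ + f₀) = 347 × -4744/157372 ≈ -10.5 m/s.
So the insect is moving at 10.5 m/s away from the emitter.

10.5 m/s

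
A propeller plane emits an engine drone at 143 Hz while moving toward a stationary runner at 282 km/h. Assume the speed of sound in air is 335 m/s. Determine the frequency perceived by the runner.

282 km/h = 78.33 m/s.
With the source moving toward a stationary observer, f' = f · v/(v − v_s).
f' = 143 × 335/(335 − 78.33) = 143 × 335/256.7 ≈ 187 Hz.

187 Hz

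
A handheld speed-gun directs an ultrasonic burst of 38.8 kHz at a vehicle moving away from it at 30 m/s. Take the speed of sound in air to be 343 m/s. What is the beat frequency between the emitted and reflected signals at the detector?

6241 Hz

The vehicle first receives the wave as a moving observer: f₁ = f₀ · (v − u)/v = 38.8 × (343 − 30)/343 ≈ 35.41 kHz.
The reflection then acts as a moving source: f₂ = f₁ · v/(v + u) ≈ 32.56 kHz.
Equivalently f₂ = f₀ · (v − u)/(v + u).
Beat frequency (with f₀ = 38800 Hz): |f₂ − f₀| = 2u·f₀/(v + u) = 2 × 30 × 38800/373 ≈ 6241 Hz.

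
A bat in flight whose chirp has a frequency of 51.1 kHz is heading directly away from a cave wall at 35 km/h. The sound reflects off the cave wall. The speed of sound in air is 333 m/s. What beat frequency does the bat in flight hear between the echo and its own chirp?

2899 Hz

35 km/h = 9.722 m/s.
The cave wall receives the sound from a moving source: f₁ = f₀ · v/(v + v_e) = 51.1 × 333/342.72 ≈ 49.65 kHz.
On the return leg the bat in flight is a moving observer: f₂ = f₁ · (v − v_e)/v = 49.65 × 323.28/333 ≈ 48.20 kHz.
Equivalently f₂ = f₀ · (v − v_e)/(v + v_e).
Beat against the emitted tone (with f₀ = 51100 Hz): |f₂ − f₀| = 2v_e·f₀/(v + v_e) = 2 × 9.722 × 51100/342.72 ≈ 2899 Hz.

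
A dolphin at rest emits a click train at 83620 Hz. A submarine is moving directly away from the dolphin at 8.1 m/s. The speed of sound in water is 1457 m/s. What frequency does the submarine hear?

Only the observer moves, away from the source, so f' = f · (v − v_o)/v.
f' = 83620 × (1457 − 8.1)/1457 = 83620 × 1448.9/1457 ≈ 83155 Hz.

83155 Hz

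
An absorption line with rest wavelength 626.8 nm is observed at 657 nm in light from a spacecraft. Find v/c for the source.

0.047

λ'/λ₀ = 1.0482 > 1 (redshift), so the source is receding.
λ'/λ₀ = √((1 + β)/(1 − β)) for a receding source ⇒ β = (r² − 1)/(r² + 1) with r = λ'/λ₀.
β = (1.0987 − 1)/(1.0987 + 1) ≈ 0.047.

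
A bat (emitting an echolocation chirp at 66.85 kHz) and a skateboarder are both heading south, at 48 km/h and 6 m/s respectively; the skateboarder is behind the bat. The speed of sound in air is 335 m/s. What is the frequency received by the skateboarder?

48 km/h = 13.33 m/s.
The skateboarder is behind, so the bat is moving away from it while the skateboarder is moving toward the bat.
With source receding and observer approaching, f' = f · (v + v_o)/(v + v_s).
f' = 66.85 × (335 + 6)/(335 + 13.33) = 66.85 × 341/348.33 ≈ 65.4 kHz.

65.4 kHz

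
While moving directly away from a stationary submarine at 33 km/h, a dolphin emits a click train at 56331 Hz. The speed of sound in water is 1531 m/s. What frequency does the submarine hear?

55996 Hz

33 km/h = 9.167 m/s.
Only the source moves, away from the listener, so f' = f · v/(v + v_s).
f' = 56331 × 1531/(1531 + 9.167) = 56331 × 1531/1540 ≈ 55996 Hz.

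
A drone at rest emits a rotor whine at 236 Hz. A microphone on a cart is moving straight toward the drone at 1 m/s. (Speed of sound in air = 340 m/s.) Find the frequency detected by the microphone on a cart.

Only the observer moves, toward the source, so f' = f · (v + v_o)/v.
f' = 236 × (340 + 1)/340 = 236 × 341/340 ≈ 237 Hz.

237 Hz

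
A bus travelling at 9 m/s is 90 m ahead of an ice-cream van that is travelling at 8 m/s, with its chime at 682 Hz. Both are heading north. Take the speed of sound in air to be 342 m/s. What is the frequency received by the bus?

680 Hz

The bus is ahead, so the ice-cream van is moving toward it while the bus is moving away from the ice-cream van.
With source approaching and observer receding, f' = f · (v − v_o)/(v − v_s).
f' = 682 × (342 − 9)/(342 − 8) = 682 × 333/334 ≈ 680 Hz.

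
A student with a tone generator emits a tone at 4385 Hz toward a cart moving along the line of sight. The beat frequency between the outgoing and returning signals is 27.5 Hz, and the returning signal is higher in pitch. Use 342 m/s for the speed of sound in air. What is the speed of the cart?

Double Doppler shift off a moving reflector: f₂ = f₀ · (v + u)/(v − u) (u > 0 toward emitter).
Returning signal is higher, so f₂ = f₀ + Δf = 4385 + 27.5 = 4412.5 Hz.
Rearranging, u = v · (f₂ − f₀)/(f₂ + f₀) = 342 × 27.5/8797.5 ≈ 1.07 m/s.
So the cart is moving at 1.07 m/s toward the emitter.

1.07 m/s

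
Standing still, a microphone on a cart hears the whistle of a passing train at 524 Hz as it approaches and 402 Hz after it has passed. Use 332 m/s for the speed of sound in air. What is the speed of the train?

f₁/f₂ = (v + v_s)/(v − v_s), so v_s = v · (f₁ − f₂)/(f₁ + f₂).
v_s = 332 × (524 − 402)/(524 + 402) = 332 × 122/926 ≈ 44 m/s.

44 m/s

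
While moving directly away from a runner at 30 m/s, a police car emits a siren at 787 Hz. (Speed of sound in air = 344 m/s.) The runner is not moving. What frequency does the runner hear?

Only the source moves, away from the listener, so f' = f · v/(v + v_s).
f' = 787 × 344/(344 + 30) = 787 × 344/374 ≈ 724 Hz.

724 Hz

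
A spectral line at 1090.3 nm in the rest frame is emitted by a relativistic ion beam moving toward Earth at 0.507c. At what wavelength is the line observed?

623.6 nm

Relativistic Doppler for wavelength: λ' = λ₀ · √((1 − β)/(1 + β)).
λ' = 1090.3 × √(0.4930/1.5070) = 1090.3 × 0.57196 ≈ 623.6 nm.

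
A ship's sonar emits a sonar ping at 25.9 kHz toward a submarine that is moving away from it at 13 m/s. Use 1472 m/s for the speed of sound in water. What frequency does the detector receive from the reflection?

25.4 kHz

At the submarine (a moving observer), f₁ = f₀ · (v − u)/v = 25.9 × 1459/1472 ≈ 25.7 kHz.
The reflection then acts as a moving source: f₂ = f₁ · v/(v + u) ≈ 25.4 kHz.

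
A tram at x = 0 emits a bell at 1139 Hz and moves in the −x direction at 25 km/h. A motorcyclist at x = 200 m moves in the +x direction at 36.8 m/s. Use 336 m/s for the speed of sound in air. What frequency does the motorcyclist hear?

994 Hz

25 km/h = 6.944 m/s.
The observer lies on the +x side, so the source is heading away from the observer and the observer is heading away from the source.
Both move, so f' = f · (v − v_o)/(v + v_s).
f' = 1139 × (336 − 36.8)/(336 + 6.944) = 1139 × 299.2/342.94 ≈ 994 Hz.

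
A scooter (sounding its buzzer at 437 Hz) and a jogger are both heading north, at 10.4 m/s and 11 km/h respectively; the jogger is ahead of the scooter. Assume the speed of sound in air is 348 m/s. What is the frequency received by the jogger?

447 Hz

11 km/h = 3.056 m/s.
The jogger is ahead, so the scooter is moving toward it while the jogger is moving away from the scooter.
General Doppler shift: f' = f · (v − v_o)/(v − v_s).
f' = 437 × (348 − 3.056)/(348 − 10.4) = 437 × 344.94/337.6 ≈ 447 Hz.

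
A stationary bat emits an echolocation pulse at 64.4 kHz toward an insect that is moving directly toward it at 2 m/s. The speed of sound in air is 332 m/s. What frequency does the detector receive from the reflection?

65.2 kHz

At the insect (a moving observer), f₁ = f₀ · (v + u)/v = 64.4 × 334/332 ≈ 64.8 kHz.
On reflection it acts as a source moving toward the stationary detector: f₂ = f₁ · v/(v − u) = 64.8 × 332/330 ≈ 65.2 kHz.
Equivalently f₂ = f₀ · (v + u)/(v − u).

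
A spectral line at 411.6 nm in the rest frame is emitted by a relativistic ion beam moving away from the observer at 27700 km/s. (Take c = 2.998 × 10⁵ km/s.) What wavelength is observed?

451.6 nm

β = v/c = 27700/299800 = 0.0924.
Relativistic Doppler for wavelength: λ' = λ₀ · √((1 + β)/(1 − β)).
λ' = 411.6 × √(1.0924/0.9076) = 411.6 × 1.09709 ≈ 451.6 nm.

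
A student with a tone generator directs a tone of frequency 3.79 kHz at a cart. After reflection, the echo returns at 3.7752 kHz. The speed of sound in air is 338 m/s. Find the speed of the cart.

Double Doppler shift off a moving reflector: f₂ = f₀ · (v + u)/(v − u) (u > 0 toward emitter).
Rearranging, u = v · (f₂ − f₀)/(f₂ + f₀) = 338 × -0.0148/7.5652 ≈ -0.66 m/s.
So the cart is moving at 0.66 m/s away from the emitter.

0.66 m/s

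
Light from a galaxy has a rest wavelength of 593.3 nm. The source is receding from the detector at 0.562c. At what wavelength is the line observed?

Relativistic Doppler for wavelength: λ' = λ₀ · √((1 + β)/(1 − β)).
λ' = 593.3 × √(1.5620/0.4380) = 593.3 × 1.88844 ≈ 1120.4 nm.

1120.4 nm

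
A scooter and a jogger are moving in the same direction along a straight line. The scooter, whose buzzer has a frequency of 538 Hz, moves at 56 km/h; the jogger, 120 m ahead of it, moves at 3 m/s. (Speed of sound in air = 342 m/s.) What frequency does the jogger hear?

56 km/h = 15.56 m/s.
The jogger is ahead, so the scooter is moving toward it while the jogger is moving away from the scooter.
With source approaching and observer receding, f' = f · (v − v_o)/(v − v_s).
f' = 538 × (342 − 3)/(342 − 15.56) = 538 × 339/326.44 ≈ 559 Hz.

559 Hz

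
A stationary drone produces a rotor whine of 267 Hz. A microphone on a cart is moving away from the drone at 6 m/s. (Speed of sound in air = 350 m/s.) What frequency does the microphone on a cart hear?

262 Hz

Only the observer moves, away from the source, so f' = f · (v − v_o)/v.
f' = 267 × (350 − 6)/350 = 267 × 344/350 ≈ 262 Hz.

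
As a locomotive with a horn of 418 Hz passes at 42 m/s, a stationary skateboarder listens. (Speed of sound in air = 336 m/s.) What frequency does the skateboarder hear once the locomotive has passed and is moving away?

372 Hz

Receding: f₂ = f · v/(v + v_s) = 418 × 336/378 ≈ 372 Hz.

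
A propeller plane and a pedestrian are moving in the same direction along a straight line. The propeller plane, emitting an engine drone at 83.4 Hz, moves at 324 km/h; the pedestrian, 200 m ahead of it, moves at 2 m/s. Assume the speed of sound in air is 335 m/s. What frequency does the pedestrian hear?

113 Hz

324 km/h = 90 m/s.
The pedestrian is ahead, so the propeller plane is moving toward it while the pedestrian is moving away from the propeller plane.
With source approaching and observer receding, f' = f · (v − v_o)/(v − v_s).
f' = 83.4 × (335 − 2)/(335 − 90) = 83.4 × 333/245 ≈ 113 Hz.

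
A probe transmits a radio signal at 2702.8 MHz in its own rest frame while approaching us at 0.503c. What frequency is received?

Relativistic Doppler for frequency: f' = f₀ · √((1 + β)/(1 − β)).
f' = 2702.8 × √(1.5030/0.4970) = 2702.8 × 1.73901 ≈ 4700.2 MHz.

4700.2 MHz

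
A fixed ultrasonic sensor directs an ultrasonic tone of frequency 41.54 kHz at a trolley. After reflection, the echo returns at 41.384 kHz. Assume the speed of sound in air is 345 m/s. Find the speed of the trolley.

Double Doppler shift off a moving reflector: f₂ = f₀ · (v + u)/(v − u) (u > 0 toward emitter).
Rearranging, u = v · (f₂ − f₀)/(f₂ + f₀) = 345 × -0.156/82.924 ≈ -0.65 m/s.
So the trolley is moving at 0.65 m/s away from the emitter.

0.65 m/s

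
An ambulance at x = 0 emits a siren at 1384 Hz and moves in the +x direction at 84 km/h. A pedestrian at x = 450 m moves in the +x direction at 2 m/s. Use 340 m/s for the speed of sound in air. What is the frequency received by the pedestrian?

1477 Hz

84 km/h = 23.33 m/s.
The observer lies on the +x side, so the source is heading toward the observer and the observer is heading away from the source.
With source approaching and observer receding, f' = f · (v − v_o)/(v − v_s).
f' = 1384 × (340 − 2)/(340 − 23.33) = 1384 × 338/316.67 ≈ 1477 Hz.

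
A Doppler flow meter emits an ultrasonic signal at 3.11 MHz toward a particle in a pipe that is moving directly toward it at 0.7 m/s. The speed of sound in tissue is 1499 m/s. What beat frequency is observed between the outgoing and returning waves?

2906 Hz

The particle in a pipe first receives the wave as a moving observer: f₁ = f₀ · (v + u)/v = 3.11 × (1499 + 0.7)/1499 ≈ 3.11145 MHz.
The reflection then acts as a moving source: f₂ = f₁ · v/(v − u) ≈ 3.11291 MHz.
Beat frequency (with f₀ = 3110000 Hz): |f₂ − f₀| = 2u·f₀/(v − u) = 2 × 0.7 × 3110000/1498.3 ≈ 2906 Hz.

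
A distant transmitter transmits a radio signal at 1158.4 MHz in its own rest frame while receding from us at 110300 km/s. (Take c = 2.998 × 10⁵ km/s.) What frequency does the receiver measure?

787.4 MHz

β = v/c = 110300/299800 = 0.3679.
Relativistic Doppler for frequency: f' = f₀ · √((1 − β)/(1 + β)).
f' = 1158.4 × √(0.6321/1.3679) = 1158.4 × 0.67977 ≈ 787.4 MHz.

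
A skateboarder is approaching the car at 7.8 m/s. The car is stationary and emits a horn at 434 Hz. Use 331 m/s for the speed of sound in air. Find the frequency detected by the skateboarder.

Only the observer moves, toward the source, so f' = f · (v + v_o)/v.
f' = 434 × (331 + 7.8)/331 = 434 × 338.8/331 ≈ 444 Hz.

444 Hz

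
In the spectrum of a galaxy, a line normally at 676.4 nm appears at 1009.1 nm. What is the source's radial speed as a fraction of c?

0.380c

λ'/λ₀ = 1.4919 > 1 (redshift), so the source is receding.
λ'/λ₀ = √((1 + β)/(1 − β)) for a receding source ⇒ β = (r² − 1)/(r² + 1) with r = λ'/λ₀.
β = (2.2257 − 1)/(2.2257 + 1) ≈ 0.380.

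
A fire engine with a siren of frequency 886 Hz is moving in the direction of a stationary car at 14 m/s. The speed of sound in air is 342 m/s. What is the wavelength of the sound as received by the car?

37.0 cm

Moving source, stationary observer: f' = f · v/(v − v_s) since the source is approaching.
f' = 886 × 342/(342 − 14) ≈ 924 Hz.
λ' = v/f' = 342/923.817 ≈ 37.0 cm.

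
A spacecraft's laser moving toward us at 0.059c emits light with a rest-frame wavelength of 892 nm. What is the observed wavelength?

Relativistic Doppler for wavelength: λ' = λ₀ · √((1 − β)/(1 + β)).
λ' = 892 × √(0.9410/1.0590) = 892 × 0.94264 ≈ 840.8 nm.

840.8 nm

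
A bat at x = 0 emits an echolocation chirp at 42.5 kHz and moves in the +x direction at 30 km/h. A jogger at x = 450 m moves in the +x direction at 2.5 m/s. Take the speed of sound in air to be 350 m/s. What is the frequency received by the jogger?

30 km/h = 8.333 m/s.
The observer lies on the +x side, so the source is heading toward the observer and the observer is heading away from the source.
Both move, so f' = f · (v − v_o)/(v − v_s).
f' = 42.5 × (350 − 2.5)/(350 − 8.333) = 42.5 × 347.5/341.67 ≈ 43.2 kHz.

43.2 kHz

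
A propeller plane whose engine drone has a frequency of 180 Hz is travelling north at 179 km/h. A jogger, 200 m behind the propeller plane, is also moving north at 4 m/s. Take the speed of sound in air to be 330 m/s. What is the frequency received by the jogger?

179 km/h = 49.72 m/s.
The jogger is behind, so the propeller plane is moving away from it while the jogger is moving toward the propeller plane.
With source receding and observer approaching, f' = f · (v + v_o)/(v + v_s).
f' = 180 × (330 + 4)/(330 + 49.72) = 180 × 334/379.72 ≈ 158 Hz.

158 Hz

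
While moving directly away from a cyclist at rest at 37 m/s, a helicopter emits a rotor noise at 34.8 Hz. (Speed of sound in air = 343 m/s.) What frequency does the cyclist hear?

31.4 Hz

Only the source moves, away from the listener, so f' = f · v/(v + v_s).
f' = 34.8 × 343/(343 + 37) = 34.8 × 343/380 ≈ 31.4 Hz.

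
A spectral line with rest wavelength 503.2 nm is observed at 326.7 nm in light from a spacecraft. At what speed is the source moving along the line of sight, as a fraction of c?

λ'/λ₀ = 0.6492 < 1 (blueshift), so the source is approaching.
λ'/λ₀ = √((1 − β)/(1 + β)) for an approaching source ⇒ β = (1 − r²)/(1 + r²) with r = λ'/λ₀.
β = (1 − 0.4215)/(1 + 0.4215) ≈ 0.407.

0.407c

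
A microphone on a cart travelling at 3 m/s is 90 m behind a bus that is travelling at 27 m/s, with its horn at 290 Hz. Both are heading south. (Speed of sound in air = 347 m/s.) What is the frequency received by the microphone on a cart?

271 Hz

The microphone on a cart is behind, so the bus is moving away from it while the microphone on a cart is moving toward the bus.
With source receding and observer approaching, f' = f · (v + v_o)/(v + v_s).
f' = 290 × (347 + 3)/(347 + 27) = 290 × 350/374 ≈ 271 Hz.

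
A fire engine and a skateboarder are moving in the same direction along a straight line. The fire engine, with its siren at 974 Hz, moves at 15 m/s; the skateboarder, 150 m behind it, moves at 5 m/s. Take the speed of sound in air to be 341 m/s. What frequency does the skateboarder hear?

947 Hz

The skateboarder is behind, so the fire engine is moving away from it while the skateboarder is moving toward the fire engine.
Both move, so f' = f · (v + v_o)/(v + v_s).
f' = 974 × (341 + 5)/(341 + 15) = 974 × 346/356 ≈ 947 Hz.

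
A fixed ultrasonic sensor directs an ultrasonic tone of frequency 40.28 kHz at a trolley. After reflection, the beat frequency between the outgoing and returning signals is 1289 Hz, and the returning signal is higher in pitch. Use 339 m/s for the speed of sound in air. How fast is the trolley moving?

Double Doppler shift off a moving reflector: f₂ = f₀ · (v + u)/(v − u) (u > 0 toward emitter).
Returning signal is higher, so f₂ = f₀ + Δf = 40280 + 1289 = 41569 Hz.
Rearranging, u = v · (f₂ − f₀)/(f₂ + f₀) = 339 × 1289/81849 ≈ 5.3 m/s.
So the trolley is moving at 5.3 m/s toward the emitter.

5.3 m/s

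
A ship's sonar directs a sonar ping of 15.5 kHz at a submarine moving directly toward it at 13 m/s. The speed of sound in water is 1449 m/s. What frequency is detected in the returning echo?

15.78 kHz

At the submarine (a moving observer), f₁ = f₀ · (v + u)/v = 15.5 × 1462/1449 ≈ 15.64 kHz.
The reflection then acts as a moving source: f₂ = f₁ · v/(v − u) ≈ 15.78 kHz.
Equivalently f₂ = f₀ · (v + u)/(v − u).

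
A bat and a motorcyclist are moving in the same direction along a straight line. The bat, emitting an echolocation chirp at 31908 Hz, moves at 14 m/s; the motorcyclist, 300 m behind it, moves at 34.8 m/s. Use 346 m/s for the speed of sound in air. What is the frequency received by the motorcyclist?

The motorcyclist is behind, so the bat is moving away from it while the motorcyclist is moving toward the bat.
Both move, so f' = f · (v + v_o)/(v + v_s).
f' = 31908 × (346 + 34.8)/(346 + 14) = 31908 × 380.8/360 ≈ 33752 Hz.

33752 Hz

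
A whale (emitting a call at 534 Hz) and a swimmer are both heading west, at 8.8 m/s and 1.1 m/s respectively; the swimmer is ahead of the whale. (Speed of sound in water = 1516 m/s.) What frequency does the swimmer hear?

537 Hz

The swimmer is ahead, so the whale is moving toward it while the swimmer is moving away from the whale.
General Doppler shift: f' = f · (v − v_o)/(v − v_s).
f' = 534 × (1516 − 1.1)/(1516 − 8.8) = 534 × 1514.9/1507.2 ≈ 537 Hz.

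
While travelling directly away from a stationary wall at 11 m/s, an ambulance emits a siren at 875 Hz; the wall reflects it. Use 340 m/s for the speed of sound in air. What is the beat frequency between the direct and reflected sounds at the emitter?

The wall receives the sound from a moving source: f₁ = f₀ · v/(v + v_e) = 875 × 340/351 ≈ 847.6 Hz.
On the return leg the ambulance is a moving observer: f₂ = f₁ · (v − v_e)/v = 847.6 × 329/340 ≈ 820.2 Hz.
Equivalently f₂ = f₀ · (v − v_e)/(v + v_e).
Beat against the emitted tone: |f₂ − f₀| = 2v_e·f₀/(v + v_e) = 2 × 11 × 875/351 ≈ 54.8 Hz.

54.8 Hz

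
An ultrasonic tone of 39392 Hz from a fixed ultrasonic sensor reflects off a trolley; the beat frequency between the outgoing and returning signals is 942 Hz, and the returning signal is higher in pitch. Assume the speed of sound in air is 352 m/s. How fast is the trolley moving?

Double Doppler shift off a moving reflector: f₂ = f₀ · (v + u)/(v − u) (u > 0 toward emitter).
Returning signal is higher, so f₂ = f₀ + Δf = 39392 + 942 = 40334 Hz.
Rearranging, u = v · (f₂ − f₀)/(f₂ + f₀) = 352 × 942/79726 ≈ 4.2 m/s.
So the trolley is moving at 4.2 m/s toward the emitter.

4.2 m/s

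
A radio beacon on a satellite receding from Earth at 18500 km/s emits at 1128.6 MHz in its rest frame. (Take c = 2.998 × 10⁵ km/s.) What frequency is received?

1061.0 MHz

β = v/c = 18500/299800 = 0.0617.
Relativistic Doppler for frequency: f' = f₀ · √((1 − β)/(1 + β)).
f' = 1128.6 × √(0.9383/1.0617) = 1128.6 × 0.94008 ≈ 1061.0 MHz.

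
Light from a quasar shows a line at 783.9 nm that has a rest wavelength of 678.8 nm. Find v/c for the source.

0.143

λ'/λ₀ = 1.1548 > 1 (redshift), so the source is receding.
λ'/λ₀ = √((1 + β)/(1 − β)) for a receding source ⇒ β = (r² − 1)/(r² + 1) with r = λ'/λ₀.
β = (1.3336 − 1)/(1.3336 + 1) ≈ 0.143.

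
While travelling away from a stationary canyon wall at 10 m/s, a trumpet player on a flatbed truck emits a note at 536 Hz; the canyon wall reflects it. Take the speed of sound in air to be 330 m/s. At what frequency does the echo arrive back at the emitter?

The canyon wall receives the sound from a moving source: f₁ = f₀ · v/(v + v_e) = 536 × 330/340 ≈ 520 Hz.
On the return leg the trumpet player on a flatbed truck is a moving observer: f₂ = f₁ · (v − v_e)/v = 520 × 320/330 ≈ 504 Hz.

504 Hz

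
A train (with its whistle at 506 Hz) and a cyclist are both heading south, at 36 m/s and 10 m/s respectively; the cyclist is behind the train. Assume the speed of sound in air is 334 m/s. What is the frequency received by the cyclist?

470 Hz

The cyclist is behind, so the train is moving away from it while the cyclist is moving toward the train.
With source receding and observer approaching, f' = f · (v + v_o)/(v + v_s).
f' = 506 × (334 + 10)/(334 + 36) = 506 × 344/370 ≈ 470 Hz.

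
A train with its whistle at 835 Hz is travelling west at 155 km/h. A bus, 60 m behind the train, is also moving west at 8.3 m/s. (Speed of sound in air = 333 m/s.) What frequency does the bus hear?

155 km/h = 43.06 m/s.
The bus is behind, so the train is moving away from it while the bus is moving toward the train.
General Doppler shift: f' = f · (v + v_o)/(v + v_s).
f' = 835 × (333 + 8.3)/(333 + 43.06) = 835 × 341.3/376.06 ≈ 758 Hz.

758 Hz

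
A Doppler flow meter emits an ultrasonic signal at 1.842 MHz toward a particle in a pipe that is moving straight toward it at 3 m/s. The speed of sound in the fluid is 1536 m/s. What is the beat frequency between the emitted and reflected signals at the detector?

7209 Hz

The particle in a pipe first receives the wave as a moving observer: f₁ = f₀ · (v + u)/v = 1.842 × (1536 + 3)/1536 ≈ 1.84560 MHz.
The reflection then acts as a moving source: f₂ = f₁ · v/(v − u) ≈ 1.84921 MHz.
Equivalently f₂ = f₀ · (v + u)/(v − u).
Beat frequency (with f₀ = 1842000 Hz): |f₂ − f₀| = 2u·f₀/(v − u) = 2 × 3 × 1842000/1533 ≈ 7209 Hz.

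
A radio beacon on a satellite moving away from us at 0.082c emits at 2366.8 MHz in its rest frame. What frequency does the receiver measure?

Relativistic Doppler for frequency: f' = f₀ · √((1 − β)/(1 + β)).
f' = 2366.8 × √(0.9180/1.0820) = 2366.8 × 0.92110 ≈ 2180.1 MHz.

2180.1 MHz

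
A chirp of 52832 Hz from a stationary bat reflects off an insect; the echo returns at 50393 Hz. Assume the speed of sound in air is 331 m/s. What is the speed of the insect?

7.8 m/s

Double Doppler shift off a moving reflector: f₂ = f₀ · (v + u)/(v − u) (u > 0 toward emitter).
Rearranging, u = v · (f₂ − f₀)/(f₂ + f₀) = 331 × -2439/103225 ≈ -7.8 m/s.
So the insect is moving at 7.8 m/s away from the emitter.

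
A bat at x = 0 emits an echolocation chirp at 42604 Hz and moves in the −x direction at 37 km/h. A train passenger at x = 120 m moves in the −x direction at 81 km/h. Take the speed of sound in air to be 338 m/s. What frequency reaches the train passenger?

37 km/h = 10.28 m/s; 81 km/h = 22.5 m/s.
The observer lies on the +x side, so the source is heading away from the observer and the observer is heading toward the source.
General Doppler shift: f' = f · (v + v_o)/(v + v_s).
f' = 42604 × (338 + 22.5)/(338 + 10.28) = 42604 × 360.5/348.28 ≈ 44099 Hz.

44099 Hz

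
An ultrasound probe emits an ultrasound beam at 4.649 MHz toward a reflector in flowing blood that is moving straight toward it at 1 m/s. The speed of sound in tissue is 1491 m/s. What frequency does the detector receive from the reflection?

The reflector in flowing blood first receives the wave as a moving observer: f₁ = f₀ · (v + u)/v = 4.649 × (1491 + 1)/1491 ≈ 4.652 MHz.
On reflection it acts as a source moving toward the stationary detector: f₂ = f₁ · v/(v − u) = 4.652 × 1491/1490 ≈ 4.655 MHz.
Equivalently f₂ = f₀ · (v + u)/(v − u).

4.655 MHz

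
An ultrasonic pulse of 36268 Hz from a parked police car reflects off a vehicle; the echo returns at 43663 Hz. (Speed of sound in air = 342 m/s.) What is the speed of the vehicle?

Double Doppler shift off a moving reflector: f₂ = f₀ · (v + u)/(v − u) (u > 0 toward emitter).
Rearranging, u = v · (f₂ − f₀)/(f₂ + f₀) = 342 × 7395/79931 ≈ 32 m/s.
So the vehicle is moving at 32 m/s toward the emitter.

32 m/s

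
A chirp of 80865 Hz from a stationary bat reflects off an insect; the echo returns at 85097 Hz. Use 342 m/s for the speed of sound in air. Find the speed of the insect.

8.7 m/s

Double Doppler shift off a moving reflector: f₂ = f₀ · (v + u)/(v − u) (u > 0 toward emitter).
Rearranging, u = v · (f₂ − f₀)/(f₂ + f₀) = 342 × 4232/165962 ≈ 8.7 m/s.
So the insect is moving at 8.7 m/s toward the emitter.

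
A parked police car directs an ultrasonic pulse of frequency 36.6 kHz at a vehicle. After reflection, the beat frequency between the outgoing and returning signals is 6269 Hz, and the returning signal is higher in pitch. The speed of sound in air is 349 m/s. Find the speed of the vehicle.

Double Doppler shift off a moving reflector: f₂ = f₀ · (v + u)/(v − u) (u > 0 toward emitter).
Returning signal is higher, so f₂ = f₀ + Δf = 36600 + 6269 = 42869 Hz.
Rearranging, u = v · (f₂ − f₀)/(f₂ + f₀) = 349 × 6269/79469 ≈ 28 m/s.
So the vehicle is moving at 28 m/s toward the emitter.

28 m/s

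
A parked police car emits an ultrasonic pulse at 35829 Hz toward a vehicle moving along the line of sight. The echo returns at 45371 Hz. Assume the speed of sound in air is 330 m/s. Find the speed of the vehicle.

Double Doppler shift off a moving reflector: f₂ = f₀ · (v + u)/(v − u) (u > 0 toward emitter).
Rearranging, u = v · (f₂ − f₀)/(f₂ + f₀) = 330 × 9542/81200 ≈ 39 m/s.
So the vehicle is moving at 39 m/s toward the emitter.

39 m/s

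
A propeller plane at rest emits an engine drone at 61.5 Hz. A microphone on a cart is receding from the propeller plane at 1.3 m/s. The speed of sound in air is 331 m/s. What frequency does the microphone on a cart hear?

Only the observer moves, away from the source, so f' = f · (v − v_o)/v.
f' = 61.5 × (331 − 1.3)/331 = 61.5 × 329.7/331 ≈ 61 Hz.

61 Hz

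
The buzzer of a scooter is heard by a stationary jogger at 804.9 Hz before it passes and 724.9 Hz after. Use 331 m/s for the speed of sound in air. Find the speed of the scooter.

f₁/f₂ = (v + v_s)/(v − v_s), so v_s = v · (f₁ − f₂)/(f₁ + f₂).
v_s = 331 × (804.9 − 724.9)/(804.9 + 724.9) = 331 × 80.0/1529.8 ≈ 17.3 m/s.

17.3 m/s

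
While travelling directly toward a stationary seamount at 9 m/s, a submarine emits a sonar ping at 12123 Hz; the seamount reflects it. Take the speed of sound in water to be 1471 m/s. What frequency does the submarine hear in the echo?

The seamount receives the sound from a moving source: f₁ = f₀ · v/(v − v_e) = 12123 × 1471/1462 ≈ 12198 Hz.
On the return leg the submarine is a moving observer: f₂ = f₁ · (v + v_e)/v = 12198 × 1480/1471 ≈ 12272 Hz.

12272 Hz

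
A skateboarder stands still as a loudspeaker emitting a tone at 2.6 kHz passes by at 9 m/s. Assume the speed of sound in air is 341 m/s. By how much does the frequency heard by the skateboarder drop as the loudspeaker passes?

Approaching: f₁ = f · v/(v − v_s) = 2.6 × 341/332 ≈ 2.670 kHz.
Receding: f₂ = f · v/(v + v_s) = 2.6 × 341/350 ≈ 2.533 kHz.
Drop: f₁ − f₂ = 2f·v·v_s/(v² − v_s²) = 2 × 2.6 × 341 × 9/(341² − 9²) ≈ 0.137 kHz.

0.137 kHz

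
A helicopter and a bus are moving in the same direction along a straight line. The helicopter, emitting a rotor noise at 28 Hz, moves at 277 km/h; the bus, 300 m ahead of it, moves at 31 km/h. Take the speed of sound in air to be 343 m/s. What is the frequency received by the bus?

35.2 Hz

277 km/h = 76.94 m/s; 31 km/h = 8.611 m/s.
The bus is ahead, so the helicopter is moving toward it while the bus is moving away from the helicopter.
General Doppler shift: f' = f · (v − v_o)/(v − v_s).
f' = 28 × (343 − 8.611)/(343 − 76.94) = 28 × 334.39/266.06 ≈ 35.2 Hz.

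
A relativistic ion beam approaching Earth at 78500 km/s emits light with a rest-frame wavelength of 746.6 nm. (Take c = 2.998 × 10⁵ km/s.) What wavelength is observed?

571.0 nm

β = v/c = 78500/299800 = 0.2618.
Relativistic Doppler for wavelength: λ' = λ₀ · √((1 − β)/(1 + β)).
λ' = 746.6 × √(0.7382/1.2618) = 746.6 × 0.76484 ≈ 571.0 nm.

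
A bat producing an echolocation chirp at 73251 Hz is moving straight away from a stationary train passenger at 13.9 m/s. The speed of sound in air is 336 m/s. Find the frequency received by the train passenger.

Moving source, stationary observer: f' = f · v/(v + v_s) since the source is receding.
f' = 73251 × 336/(336 + 13.9) = 73251 × 336/349.9 ≈ 70341 Hz.

70341 Hz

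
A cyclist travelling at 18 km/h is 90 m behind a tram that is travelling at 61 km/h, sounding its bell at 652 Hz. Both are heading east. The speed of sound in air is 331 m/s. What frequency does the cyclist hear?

61 km/h = 16.94 m/s; 18 km/h = 5 m/s.
The cyclist is behind, so the tram is moving away from it while the cyclist is moving toward the tram.
With source receding and observer approaching, f' = f · (v + v_o)/(v + v_s).
f' = 652 × (331 + 5)/(331 + 16.94) = 652 × 336/347.94 ≈ 630 Hz.

630 Hz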